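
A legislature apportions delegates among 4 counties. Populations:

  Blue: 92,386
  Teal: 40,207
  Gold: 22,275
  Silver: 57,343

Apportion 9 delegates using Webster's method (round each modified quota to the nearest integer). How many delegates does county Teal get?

2

Standard divisor 212211/9 ≈ 23579; standard quotas: Blue 3.918, Teal 1.705, Gold 0.945, Silver 2.432.
Rounding to the nearest integer gives Blue 4, Teal 2, Gold 1, Silver 2 — total 9, matching the house size, so no adjustment is needed.
Teal receives 2.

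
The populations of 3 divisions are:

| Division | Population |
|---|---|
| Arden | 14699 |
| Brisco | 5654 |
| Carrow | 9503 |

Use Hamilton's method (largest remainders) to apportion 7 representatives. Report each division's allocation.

Arden 4; Brisco 1; Carrow 2

Total 29856; standard divisor 29856/7 ≈ 4265.143.
Standard quotas: Arden 3.4463, Brisco 1.3256, Carrow 2.2281.
Lower quotas: Arden 3, Brisco 1, Carrow 2 (sum 6, leaving 1 seat).
Remainders in descending order: Arden 0.4463, Brisco 0.3256, Carrow 0.2281.
The surplus seat goes to Arden.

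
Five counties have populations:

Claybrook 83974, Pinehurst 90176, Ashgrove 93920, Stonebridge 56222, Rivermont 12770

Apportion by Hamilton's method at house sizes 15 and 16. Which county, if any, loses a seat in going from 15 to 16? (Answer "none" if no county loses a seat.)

At 15 seats: Claybrook 4, Pinehurst 4, Ashgrove 4, Stonebridge 2, Rivermont 1.
At 16 seats: Claybrook 4, Pinehurst 4, Ashgrove 4, Stonebridge 3, Rivermont 1.
No county's allocation decreased.

none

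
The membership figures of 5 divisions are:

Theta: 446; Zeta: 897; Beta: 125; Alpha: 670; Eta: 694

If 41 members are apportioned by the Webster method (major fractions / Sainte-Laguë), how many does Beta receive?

2

Standard divisor 2832/41 ≈ 69.073; standard quotas: Theta 6.457, Zeta 12.986, Beta 1.810, Alpha 9.700, Eta 10.047.
Rounding to the nearest integer gives Theta 6, Zeta 13, Beta 2, Alpha 10, Eta 10 — total 41, matching the house size, so no adjustment is needed.
Beta receives 2.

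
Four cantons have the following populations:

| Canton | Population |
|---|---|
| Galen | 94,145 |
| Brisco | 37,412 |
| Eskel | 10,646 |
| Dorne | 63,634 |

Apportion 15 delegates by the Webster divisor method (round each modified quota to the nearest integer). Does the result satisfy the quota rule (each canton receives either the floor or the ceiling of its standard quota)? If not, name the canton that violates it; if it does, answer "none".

none

Standard quotas: Galen 6.861, Brisco 2.726, Eskel 0.776, Dorne 4.637.
Webster allocation: Galen 7, Brisco 3, Eskel 1, Dorne 4.
Every allocation lies between the lower and upper quota.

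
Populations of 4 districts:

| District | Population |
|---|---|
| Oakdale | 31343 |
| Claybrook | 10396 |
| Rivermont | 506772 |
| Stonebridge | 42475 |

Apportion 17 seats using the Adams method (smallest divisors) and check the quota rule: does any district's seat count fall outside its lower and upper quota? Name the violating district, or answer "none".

Standard quotas: Oakdale 0.902, Claybrook 0.299, Rivermont 14.578, Stonebridge 1.222.
Adams allocation: Oakdale 1, Claybrook 1, Rivermont 13, Stonebridge 2.
Rivermont has quota 14.578 (lower 14, upper 15) but receives 13 — outside the quota interval.

Rivermont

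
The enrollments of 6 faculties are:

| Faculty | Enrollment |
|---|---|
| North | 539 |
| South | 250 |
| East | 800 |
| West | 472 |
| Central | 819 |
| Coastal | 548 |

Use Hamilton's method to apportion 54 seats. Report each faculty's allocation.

The standard divisor is 3428/54 ≈ 63.481.
Standard quotas: North 8.491, South 3.938, East 12.602, West 7.435, Central 12.901, Coastal 8.632.
Lower quotas: North 8, South 3, East 12, West 7, Central 12, Coastal 8 (sum 50, leaving 4 seats).
Remainders in descending order: South 0.938, Central 0.901, Coastal 0.632, East 0.602, North 0.491, West 0.435.
The surplus seats go to South, Central, Coastal, East.

North 8; South 4; East 13; West 7; Central 13; Coastal 9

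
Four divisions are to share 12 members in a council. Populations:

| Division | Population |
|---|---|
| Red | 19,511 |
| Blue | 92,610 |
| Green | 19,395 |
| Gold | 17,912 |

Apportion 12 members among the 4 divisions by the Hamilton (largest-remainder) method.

Red 2; Blue 7; Green 2; Gold 1

Standard divisor: 149428 ÷ 12 ≈ 12452.333.
Standard quotas: Red 1.5669, Blue 7.4372, Green 1.5575, Gold 1.4384.
Lower quotas: Red 1, Blue 7, Green 1, Gold 1 (sum 10, leaving 2 seats).
Remainders in descending order: Red 0.5669, Green 0.5575, Gold 0.4384, Blue 0.4372.
The surplus seats go to Red, Green.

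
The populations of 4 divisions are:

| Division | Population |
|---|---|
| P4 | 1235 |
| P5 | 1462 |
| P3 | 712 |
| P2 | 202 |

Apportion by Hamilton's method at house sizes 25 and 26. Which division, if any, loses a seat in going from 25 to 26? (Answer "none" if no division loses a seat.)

At 25 seats: P4 9, P5 10, P3 5, P2 1.
At 26 seats: P4 9, P5 11, P3 5, P2 1.
No division's allocation decreased.

none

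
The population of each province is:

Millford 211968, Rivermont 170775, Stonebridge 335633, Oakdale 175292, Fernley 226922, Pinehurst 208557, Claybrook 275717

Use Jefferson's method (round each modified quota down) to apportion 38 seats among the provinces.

Millford: 5, Rivermont: 4, Stonebridge: 8, Oakdale: 4, Fernley: 5, Pinehurst: 5, Claybrook: 7

Standard divisor 1604864/38 ≈ 42233.263; standard quotas: Millford 5.019, Rivermont 4.044, Stonebridge 7.947, Oakdale 4.151, Fernley 5.373, Pinehurst 4.938, Claybrook 6.528.
Rounding down gives 5, 4, 7, 4, 5, 4, 6 = 35 seats, so the divisor must be adjusted.
With modified divisor 38600: modified quotas Millford 5.491, Rivermont 4.424, Stonebridge 8.695, Oakdale 4.541, Fernley 5.879, Pinehurst 5.403, Claybrook 7.143.
Rounding down: Millford 5, Rivermont 4, Stonebridge 8, Oakdale 4, Fernley 5, Pinehurst 5, Claybrook 7 (total 38).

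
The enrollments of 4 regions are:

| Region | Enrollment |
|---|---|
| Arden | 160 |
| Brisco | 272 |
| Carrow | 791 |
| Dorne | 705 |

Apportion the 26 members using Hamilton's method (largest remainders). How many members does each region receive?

The standard divisor is 1928/26 ≈ 74.154.
Standard quotas: Arden 2.158, Brisco 3.668, Carrow 10.667, Dorne 9.507.
Lower quotas: Arden 2, Brisco 3, Carrow 10, Dorne 9 (sum 24, leaving 2 seats).
Remainders in descending order: Brisco 0.668, Carrow 0.667, Dorne 0.507, Arden 0.158.
Largest remainders: Brisco, Carrow receive the extra seats.

Arden=2; Brisco=4; Carrow=11; Dorne=9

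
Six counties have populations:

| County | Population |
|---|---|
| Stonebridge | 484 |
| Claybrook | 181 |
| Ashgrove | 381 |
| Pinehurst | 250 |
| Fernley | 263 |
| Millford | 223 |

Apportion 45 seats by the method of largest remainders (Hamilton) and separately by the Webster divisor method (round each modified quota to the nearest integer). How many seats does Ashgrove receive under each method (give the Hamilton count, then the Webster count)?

Hamilton: Stonebridge 12, Claybrook 4, Ashgrove 10, Pinehurst 6, Fernley 7, Millford 6.
Webster: Stonebridge 12, Claybrook 5, Ashgrove 9, Pinehurst 6, Fernley 7, Millford 6.
Ashgrove gets 10 under Hamilton and 9 under Webster.

10 and 9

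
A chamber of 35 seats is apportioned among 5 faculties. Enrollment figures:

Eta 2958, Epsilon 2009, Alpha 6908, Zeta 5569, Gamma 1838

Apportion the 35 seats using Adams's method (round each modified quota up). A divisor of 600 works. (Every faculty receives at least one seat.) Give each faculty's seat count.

Eta 5; Epsilon 4; Alpha 12; Zeta 10; Gamma 4

With modified divisor 600: modified quotas Eta 4.930, Epsilon 3.348, Alpha 11.513, Zeta 9.282, Gamma 3.063.
Rounding up: Eta 5, Epsilon 4, Alpha 12, Zeta 10, Gamma 4 (total 35).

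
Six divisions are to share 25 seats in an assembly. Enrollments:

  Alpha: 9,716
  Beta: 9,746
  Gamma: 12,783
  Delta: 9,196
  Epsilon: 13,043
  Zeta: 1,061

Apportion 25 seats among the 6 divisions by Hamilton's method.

Alpha 4; Beta 4; Gamma 6; Delta 4; Epsilon 6; Zeta 1

Total 55545; standard divisor 55545/25 ≈ 2221.8.
Standard quotas: Alpha 4.3730, Beta 4.3865, Gamma 5.7534, Delta 4.1390, Epsilon 5.8705, Zeta 0.4775.
Lower quotas: Alpha 4, Beta 4, Gamma 5, Delta 4, Epsilon 5, Zeta 0 (sum 22, leaving 3 seats).
Remainders in descending order: Epsilon 0.8705, Gamma 0.7534, Zeta 0.4775, Beta 0.3865, Alpha 0.3730, Delta 0.1390.
Largest remainders: Epsilon, Gamma, Zeta receive the extra seats.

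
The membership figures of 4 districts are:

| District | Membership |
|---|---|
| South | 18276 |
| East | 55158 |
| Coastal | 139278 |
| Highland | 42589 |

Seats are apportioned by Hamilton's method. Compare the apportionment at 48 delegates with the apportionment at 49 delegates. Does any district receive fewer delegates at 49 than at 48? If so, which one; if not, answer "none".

At 48 seats: South 4, East 10, Coastal 26, Highland 8.
At 49 seats: South 3, East 11, Coastal 27, Highland 8.
South drops from 4 to 3.

South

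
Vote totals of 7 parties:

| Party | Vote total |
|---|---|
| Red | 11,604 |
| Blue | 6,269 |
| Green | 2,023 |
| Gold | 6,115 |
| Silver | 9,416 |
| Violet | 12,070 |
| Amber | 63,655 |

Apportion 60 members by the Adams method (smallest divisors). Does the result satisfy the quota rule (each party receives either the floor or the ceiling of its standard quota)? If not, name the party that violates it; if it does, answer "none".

Standard quotas: Red 6.264, Blue 3.384, Green 1.092, Gold 3.301, Silver 5.083, Violet 6.515, Amber 34.361.
Adams allocation: Red 6, Blue 4, Green 2, Gold 4, Silver 5, Violet 7, Amber 32.
Amber has quota 34.361 (lower 34, upper 35) but receives 32 — outside the quota interval.

Amber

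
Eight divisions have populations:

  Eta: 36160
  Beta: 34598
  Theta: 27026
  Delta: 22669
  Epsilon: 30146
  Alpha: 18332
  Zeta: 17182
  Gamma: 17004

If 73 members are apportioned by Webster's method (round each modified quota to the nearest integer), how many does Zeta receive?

Standard divisor 203117/73 ≈ 2782.425; standard quotas: Eta 12.996, Beta 12.434, Theta 9.713, Delta 8.147, Epsilon 10.834, Alpha 6.588, Zeta 6.175, Gamma 6.111.
Rounding to the nearest integer gives Eta 13, Beta 12, Theta 10, Delta 8, Epsilon 11, Alpha 7, Zeta 6, Gamma 6 — total 73, matching the house size, so no adjustment is needed.
Zeta receives 6.

6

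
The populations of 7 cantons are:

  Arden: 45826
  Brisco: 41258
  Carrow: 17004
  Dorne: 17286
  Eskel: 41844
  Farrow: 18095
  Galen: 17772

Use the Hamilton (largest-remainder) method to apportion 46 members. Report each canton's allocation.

Arden: 11, Brisco: 9, Carrow: 4, Dorne: 4, Eskel: 10, Farrow: 4, Galen: 4

Standard divisor: 199085 ÷ 46 ≈ 4327.935.
Standard quotas: Arden 10.5884, Brisco 9.5330, Carrow 3.9289, Dorne 3.9941, Eskel 9.6684, Farrow 4.1810, Galen 4.1063.
Lower quotas: Arden 10, Brisco 9, Carrow 3, Dorne 3, Eskel 9, Farrow 4, Galen 4 (sum 42, leaving 4 seats).
Remainders in descending order: Dorne 0.9941, Carrow 0.9289, Eskel 0.6684, Arden 0.5884, Brisco 0.5330, Farrow 0.1810, Galen 0.1063.
Largest remainders: Dorne, Carrow, Eskel, Arden receive the extra seats.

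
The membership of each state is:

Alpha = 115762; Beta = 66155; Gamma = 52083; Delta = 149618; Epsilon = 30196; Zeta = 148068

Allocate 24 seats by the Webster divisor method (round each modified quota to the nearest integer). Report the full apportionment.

Alpha: 5, Beta: 3, Gamma: 2, Delta: 7, Epsilon: 1, Zeta: 6

Standard divisor 561882/24 ≈ 23411.75; standard quotas: Alpha 4.945, Beta 2.826, Gamma 2.225, Delta 6.391, Epsilon 1.290, Zeta 6.325.
Rounding to the nearest integer gives 5, 3, 2, 6, 1, 6 = 23 seats, so the divisor must be adjusted.
With modified divisor 22900: modified quotas Alpha 5.055, Beta 2.889, Gamma 2.274, Delta 6.534, Epsilon 1.319, Zeta 6.466.
Rounding to the nearest integer: Alpha 5, Beta 3, Gamma 2, Delta 7, Epsilon 1, Zeta 6 (total 24).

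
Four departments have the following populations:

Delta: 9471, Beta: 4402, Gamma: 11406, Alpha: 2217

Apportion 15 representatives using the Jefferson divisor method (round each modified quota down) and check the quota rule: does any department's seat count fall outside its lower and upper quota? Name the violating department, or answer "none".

Standard quotas: Delta 5.167, Beta 2.401, Gamma 6.222, Alpha 1.209.
Jefferson allocation: Delta 5, Beta 2, Gamma 7, Alpha 1.
Every allocation lies between the lower and upper quota.

none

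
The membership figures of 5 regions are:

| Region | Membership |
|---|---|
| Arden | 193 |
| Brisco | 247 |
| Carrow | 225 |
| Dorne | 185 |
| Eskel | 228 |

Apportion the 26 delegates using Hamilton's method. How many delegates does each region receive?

Standard divisor: 1078 ÷ 26 ≈ 41.462.
Standard quotas: Arden 4.655, Brisco 5.957, Carrow 5.427, Dorne 4.462, Eskel 5.499.
Lower quotas: Arden 4, Brisco 5, Carrow 5, Dorne 4, Eskel 5 (sum 23, leaving 3 seats).
Remainders in descending order: Brisco 0.957, Arden 0.655, Eskel 0.499, Dorne 0.462, Carrow 0.427.
The surplus seats go to Brisco, Arden, Eskel.

Arden: 5, Brisco: 6, Carrow: 5, Dorne: 4, Eskel: 6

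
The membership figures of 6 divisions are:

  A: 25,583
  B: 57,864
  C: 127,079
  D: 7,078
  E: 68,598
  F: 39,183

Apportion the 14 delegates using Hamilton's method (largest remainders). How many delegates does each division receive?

A=1, B=3, C=5, D=0, E=3, F=2

Total 325385; standard divisor 325385/14 ≈ 23241.786.
Standard quotas: A 1.1007, B 2.4897, C 5.4677, D 0.3045, E 2.9515, F 1.6859.
Lower quotas: A 1, B 2, C 5, D 0, E 2, F 1 (sum 11, leaving 3 seats).
Remainders in descending order: E 0.9515, F 0.6859, B 0.4897, C 0.4677, D 0.3045, A 0.1007.
Largest remainders: E, F, B receive the extra seats.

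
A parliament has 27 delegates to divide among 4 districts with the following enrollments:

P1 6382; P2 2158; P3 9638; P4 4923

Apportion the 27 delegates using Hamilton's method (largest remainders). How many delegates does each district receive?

Standard divisor: 23101 ÷ 27 ≈ 855.593.
Standard quotas: P1 7.4592, P2 2.5222, P3 11.2647, P4 5.7539.
Lower quotas: P1 7, P2 2, P3 11, P4 5 (sum 25, leaving 2 seats).
Remainders in descending order: P4 0.7539, P2 0.5222, P1 0.4592, P3 0.2647.
The surplus seats go to P4, P2.

P1=7, P2=3, P3=11, P4=6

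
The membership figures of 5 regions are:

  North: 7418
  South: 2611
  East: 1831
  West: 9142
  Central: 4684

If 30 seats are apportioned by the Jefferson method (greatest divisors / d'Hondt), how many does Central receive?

5

Standard divisor 25686/30 ≈ 856.2; standard quotas: North 8.664, South 3.050, East 2.139, West 10.677, Central 5.471.
Rounding down gives 8, 3, 2, 10, 5 = 28 seats, so the divisor must be adjusted.
With modified divisor 800: modified quotas North 9.273, South 3.264, East 2.289, West 11.428, Central 5.855.
Rounding down: North 9, South 3, East 2, West 11, Central 5 (total 30).
Central receives 5.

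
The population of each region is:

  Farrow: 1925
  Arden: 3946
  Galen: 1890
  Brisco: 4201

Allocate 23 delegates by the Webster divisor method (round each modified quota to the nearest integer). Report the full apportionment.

Farrow: 4; Arden: 7; Galen: 4; Brisco: 8

Standard divisor 11962/23 ≈ 520.087; standard quotas: Farrow 3.701, Arden 7.587, Galen 3.634, Brisco 8.077.
Rounding to the nearest integer gives 4, 8, 4, 8 = 24 seats, so the divisor must be adjusted.
With modified divisor 530: modified quotas Farrow 3.632, Arden 7.445, Galen 3.566, Brisco 7.926.
Rounding to the nearest integer: Farrow 4, Arden 7, Galen 4, Brisco 8 (total 23).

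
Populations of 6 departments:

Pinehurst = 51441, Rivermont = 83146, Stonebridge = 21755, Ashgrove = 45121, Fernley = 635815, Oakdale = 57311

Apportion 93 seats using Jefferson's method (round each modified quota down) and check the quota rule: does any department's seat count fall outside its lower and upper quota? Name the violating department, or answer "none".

Standard quotas: Pinehurst 5.348, Rivermont 8.644, Stonebridge 2.262, Ashgrove 4.691, Fernley 66.098, Oakdale 5.958.
Jefferson allocation: Pinehurst 5, Rivermont 8, Stonebridge 2, Ashgrove 4, Fernley 68, Oakdale 6.
Fernley has quota 66.098 (lower 66, upper 67) but receives 68 — outside the quota interval.

Fernley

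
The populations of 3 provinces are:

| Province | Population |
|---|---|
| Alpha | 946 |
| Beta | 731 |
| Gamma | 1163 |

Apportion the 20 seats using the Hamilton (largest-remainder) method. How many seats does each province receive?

Total 2840; standard divisor 2840/20 = 142.
Standard quotas: Alpha 6.662, Beta 5.148, Gamma 8.190.
Lower quotas: Alpha 6, Beta 5, Gamma 8 (sum 19, leaving 1 seat).
Remainders in descending order: Alpha 0.662, Gamma 0.190, Beta 0.148.
Largest remainder: Alpha receives the extra seat.

Alpha 7, Beta 5, Gamma 8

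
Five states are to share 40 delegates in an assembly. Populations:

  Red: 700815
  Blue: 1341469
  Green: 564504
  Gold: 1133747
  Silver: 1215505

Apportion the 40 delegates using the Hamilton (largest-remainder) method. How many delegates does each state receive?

Red=6; Blue=11; Green=4; Gold=9; Silver=10

The standard divisor is 4956040/40 = 123901.
Standard quotas: Red 5.6562, Blue 10.8269, Green 4.5561, Gold 9.1504, Silver 9.8103.
Lower quotas: Red 5, Blue 10, Green 4, Gold 9, Silver 9 (sum 37, leaving 3 seats).
Remainders in descending order: Blue 0.8269, Silver 0.8103, Red 0.6562, Green 0.5561, Gold 0.1504.
Largest remainders: Blue, Silver, Red receive the extra seats.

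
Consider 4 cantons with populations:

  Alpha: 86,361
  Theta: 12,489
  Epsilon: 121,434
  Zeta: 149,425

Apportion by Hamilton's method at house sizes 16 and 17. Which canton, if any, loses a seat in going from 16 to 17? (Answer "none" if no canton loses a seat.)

Theta

At 16 seats: Alpha 4, Theta 1, Epsilon 5, Zeta 6.
At 17 seats: Alpha 4, Theta 0, Epsilon 6, Zeta 7.
Theta drops from 1 to 0.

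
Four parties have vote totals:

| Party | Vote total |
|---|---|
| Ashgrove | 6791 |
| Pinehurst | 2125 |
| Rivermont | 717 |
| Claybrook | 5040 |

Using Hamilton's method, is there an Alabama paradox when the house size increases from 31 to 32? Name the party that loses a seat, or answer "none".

Rivermont

At 31 seats: Ashgrove 14, Pinehurst 4, Rivermont 2, Claybrook 11.
At 32 seats: Ashgrove 15, Pinehurst 5, Rivermont 1, Claybrook 11.
Rivermont drops from 2 to 1.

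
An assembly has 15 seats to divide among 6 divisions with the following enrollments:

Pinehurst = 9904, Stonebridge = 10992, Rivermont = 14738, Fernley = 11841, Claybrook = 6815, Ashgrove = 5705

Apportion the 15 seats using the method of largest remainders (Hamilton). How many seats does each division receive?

Total 59995; standard divisor 59995/15 ≈ 3999.667.
Standard quotas: Pinehurst 2.4762, Stonebridge 2.7482, Rivermont 3.6848, Fernley 2.9605, Claybrook 1.7039, Ashgrove 1.4264.
Lower quotas: Pinehurst 2, Stonebridge 2, Rivermont 3, Fernley 2, Claybrook 1, Ashgrove 1 (sum 11, leaving 4 seats).
Remainders in descending order: Fernley 0.9605, Stonebridge 0.7482, Claybrook 0.7039, Rivermont 0.6848, Pinehurst 0.4762, Ashgrove 0.4264.
Largest remainders: Fernley, Stonebridge, Claybrook, Rivermont receive the extra seats.

Pinehurst: 2, Stonebridge: 3, Rivermont: 4, Fernley: 3, Claybrook: 2, Ashgrove: 1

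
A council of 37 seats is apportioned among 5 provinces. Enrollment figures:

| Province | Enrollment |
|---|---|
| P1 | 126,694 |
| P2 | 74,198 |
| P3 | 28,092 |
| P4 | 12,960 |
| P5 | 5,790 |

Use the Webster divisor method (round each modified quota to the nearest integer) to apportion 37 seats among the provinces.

P1 19; P2 11; P3 4; P4 2; P5 1

Standard divisor 247734/37 ≈ 6695.514; standard quotas: P1 18.922, P2 11.082, P3 4.196, P4 1.936, P5 0.865.
Rounding to the nearest integer gives P1 19, P2 11, P3 4, P4 2, P5 1 — total 37, matching the house size, so no adjustment is needed.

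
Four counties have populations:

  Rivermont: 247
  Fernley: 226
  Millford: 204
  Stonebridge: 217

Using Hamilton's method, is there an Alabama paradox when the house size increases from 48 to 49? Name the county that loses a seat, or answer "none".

At 48 seats: Rivermont 13, Fernley 12, Millford 11, Stonebridge 12.
At 49 seats: Rivermont 14, Fernley 12, Millford 11, Stonebridge 12.
No county's allocation decreased.

none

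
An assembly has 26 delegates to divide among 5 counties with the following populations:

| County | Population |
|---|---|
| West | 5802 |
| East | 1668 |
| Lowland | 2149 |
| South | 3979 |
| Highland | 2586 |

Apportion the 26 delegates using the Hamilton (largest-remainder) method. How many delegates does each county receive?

West 9, East 3, Lowland 4, South 6, Highland 4

The standard divisor is 16184/26 ≈ 622.462.
Standard quotas: West 9.3211, East 2.6797, Lowland 3.4524, South 6.3924, Highland 4.1545.
Lower quotas: West 9, East 2, Lowland 3, South 6, Highland 4 (sum 24, leaving 2 seats).
Remainders in descending order: East 0.6797, Lowland 0.4524, South 0.3924, West 0.3211, Highland 0.1545.
The surplus seats go to East, Lowland.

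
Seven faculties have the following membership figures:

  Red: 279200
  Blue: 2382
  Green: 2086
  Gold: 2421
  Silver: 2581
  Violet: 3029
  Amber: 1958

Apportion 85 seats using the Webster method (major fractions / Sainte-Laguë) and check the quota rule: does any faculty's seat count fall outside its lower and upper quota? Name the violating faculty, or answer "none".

Standard quotas: Red 80.815, Blue 0.689, Green 0.604, Gold 0.701, Silver 0.747, Violet 0.877, Amber 0.567.
Webster allocation: Red 79, Blue 1, Green 1, Gold 1, Silver 1, Violet 1, Amber 1.
Red has quota 80.815 (lower 80, upper 81) but receives 79 — outside the quota interval.

Red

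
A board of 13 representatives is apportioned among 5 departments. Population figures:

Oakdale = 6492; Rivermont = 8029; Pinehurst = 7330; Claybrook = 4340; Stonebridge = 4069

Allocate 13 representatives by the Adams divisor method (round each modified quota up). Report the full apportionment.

Standard divisor 30260/13 ≈ 2327.692; standard quotas: Oakdale 2.789, Rivermont 3.449, Pinehurst 3.149, Claybrook 1.865, Stonebridge 1.748.
Rounding up gives 3, 4, 4, 2, 2 = 15 seats, so the divisor must be adjusted.
With modified divisor 3000: modified quotas Oakdale 2.164, Rivermont 2.676, Pinehurst 2.443, Claybrook 1.447, Stonebridge 1.356.
Rounding up: Oakdale 3, Rivermont 3, Pinehurst 3, Claybrook 2, Stonebridge 2 (total 13).

Oakdale: 3; Rivermont: 3; Pinehurst: 3; Claybrook: 2; Stonebridge: 2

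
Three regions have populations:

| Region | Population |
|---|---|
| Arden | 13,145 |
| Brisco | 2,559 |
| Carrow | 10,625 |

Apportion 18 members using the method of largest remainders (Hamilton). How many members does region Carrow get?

The standard divisor is 26329/18 ≈ 1462.722.
Standard quotas: Arden 8.9867, Brisco 1.7495, Carrow 7.2639.
Lower quotas: Arden 8, Brisco 1, Carrow 7 (sum 16, leaving 2 seats).
Remainders in descending order: Arden 0.9867, Brisco 0.7495, Carrow 0.2639.
Largest remainders: Arden, Brisco receive the extra seats.
Carrow receives 7.

7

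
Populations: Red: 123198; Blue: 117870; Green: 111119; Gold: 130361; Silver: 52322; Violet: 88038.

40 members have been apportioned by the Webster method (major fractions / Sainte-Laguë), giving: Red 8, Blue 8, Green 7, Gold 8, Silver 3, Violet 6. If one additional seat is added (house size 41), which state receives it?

Gold

Priority for the next seat is population ÷ (current seats + 0.5).
Priorities: Red 14493.882, Blue 13867.059, Green 14815.867, Gold 15336.588, Silver 14949.143, Violet 13544.308.
Highest priority: Gold.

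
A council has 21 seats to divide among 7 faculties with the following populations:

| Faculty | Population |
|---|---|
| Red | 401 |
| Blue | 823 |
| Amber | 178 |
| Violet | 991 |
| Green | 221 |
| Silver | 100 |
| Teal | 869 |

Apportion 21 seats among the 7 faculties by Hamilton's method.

Red=2, Blue=5, Amber=1, Violet=6, Green=1, Silver=1, Teal=5

Standard divisor: 3583 ÷ 21 ≈ 170.619.
Standard quotas: Red 2.350, Blue 4.824, Amber 1.043, Violet 5.808, Green 1.295, Silver 0.586, Teal 5.093.
Lower quotas: Red 2, Blue 4, Amber 1, Violet 5, Green 1, Silver 0, Teal 5 (sum 18, leaving 3 seats).
Remainders in descending order: Blue 0.824, Violet 0.808, Silver 0.586, Red 0.350, Green 0.295, Teal 0.093, Amber 0.043.
The surplus seats go to Blue, Violet, Silver.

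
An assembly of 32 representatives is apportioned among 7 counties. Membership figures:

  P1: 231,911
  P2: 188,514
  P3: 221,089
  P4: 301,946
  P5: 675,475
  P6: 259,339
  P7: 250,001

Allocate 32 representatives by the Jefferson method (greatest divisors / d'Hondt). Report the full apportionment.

P1=3, P2=3, P3=3, P4=4, P5=11, P6=4, P7=4

Standard divisor 2128275/32 ≈ 66508.594; standard quotas: P1 3.487, P2 2.834, P3 3.324, P4 4.540, P5 10.156, P6 3.899, P7 3.759.
Rounding down gives 3, 2, 3, 4, 10, 3, 3 = 28 seats, so the divisor must be adjusted.
With modified divisor 60900: modified quotas P1 3.808, P2 3.095, P3 3.630, P4 4.958, P5 11.092, P6 4.258, P7 4.105.
Rounding down: P1 3, P2 3, P3 3, P4 4, P5 11, P6 4, P7 4 (total 32).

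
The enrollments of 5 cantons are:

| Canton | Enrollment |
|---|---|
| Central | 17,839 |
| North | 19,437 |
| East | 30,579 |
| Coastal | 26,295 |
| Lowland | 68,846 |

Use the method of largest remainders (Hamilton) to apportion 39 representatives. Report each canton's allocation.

Standard divisor: 162996 ÷ 39 ≈ 4179.385.
Standard quotas: Central 4.2683, North 4.6507, East 7.3166, Coastal 6.2916, Lowland 16.4728.
Lower quotas: Central 4, North 4, East 7, Coastal 6, Lowland 16 (sum 37, leaving 2 seats).
Remainders in descending order: North 0.6507, Lowland 0.4728, East 0.3166, Coastal 0.2916, Central 0.2683.
The surplus seats go to North, Lowland.

Central 4, North 5, East 7, Coastal 6, Lowland 17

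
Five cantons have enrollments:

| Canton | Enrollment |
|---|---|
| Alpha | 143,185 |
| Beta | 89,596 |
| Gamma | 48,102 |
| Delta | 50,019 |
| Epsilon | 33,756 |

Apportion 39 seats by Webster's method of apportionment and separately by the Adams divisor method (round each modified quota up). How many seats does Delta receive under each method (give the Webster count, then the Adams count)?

5 and 6

Webster: Alpha 15, Beta 10, Gamma 5, Delta 5, Epsilon 4.
Adams: Alpha 15, Beta 9, Gamma 5, Delta 6, Epsilon 4.
Delta gets 5 under Webster and 6 under Adams.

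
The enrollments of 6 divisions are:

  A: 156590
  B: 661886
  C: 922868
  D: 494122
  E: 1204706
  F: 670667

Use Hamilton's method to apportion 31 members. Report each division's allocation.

The standard divisor is 4110839/31 ≈ 132607.71.
Standard quotas: A 1.1809, B 4.9913, C 6.9594, D 3.7262, E 9.0847, F 5.0575.
Lower quotas: A 1, B 4, C 6, D 3, E 9, F 5 (sum 28, leaving 3 seats).
Remainders in descending order: B 0.9913, C 0.9594, D 0.7262, A 0.1809, E 0.0847, F 0.0575.
The surplus seats go to B, C, D.

A=1, B=5, C=7, D=4, E=9, F=5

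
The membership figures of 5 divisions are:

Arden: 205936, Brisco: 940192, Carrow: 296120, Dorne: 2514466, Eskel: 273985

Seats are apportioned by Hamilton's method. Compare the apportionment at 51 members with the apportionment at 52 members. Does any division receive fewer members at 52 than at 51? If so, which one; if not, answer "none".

At 51 seats: Arden 3, Brisco 11, Carrow 4, Dorne 30, Eskel 3.
At 52 seats: Arden 2, Brisco 12, Carrow 4, Dorne 31, Eskel 3.
Arden drops from 3 to 2.

Arden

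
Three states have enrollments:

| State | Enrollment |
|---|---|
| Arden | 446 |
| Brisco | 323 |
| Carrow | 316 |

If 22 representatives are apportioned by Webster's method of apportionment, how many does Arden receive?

Standard divisor 1085/22 ≈ 49.318; standard quotas: Arden 9.043, Brisco 6.549, Carrow 6.407.
Rounding to the nearest integer gives Arden 9, Brisco 7, Carrow 6 — total 22, matching the house size, so no adjustment is needed.
Arden receives 9.

9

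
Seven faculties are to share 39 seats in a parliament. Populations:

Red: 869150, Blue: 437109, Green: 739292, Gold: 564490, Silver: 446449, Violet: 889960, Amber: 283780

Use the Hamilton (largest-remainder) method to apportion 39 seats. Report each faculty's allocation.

Standard divisor: 4230230 ÷ 39 ≈ 108467.436.
Standard quotas: Red 8.0130, Blue 4.0299, Green 6.8158, Gold 5.2042, Silver 4.1160, Violet 8.2049, Amber 2.6163.
Lower quotas: Red 8, Blue 4, Green 6, Gold 5, Silver 4, Violet 8, Amber 2 (sum 37, leaving 2 seats).
Remainders in descending order: Green 0.8158, Amber 0.6163, Violet 0.2049, Gold 0.2042, Silver 0.1160, Blue 0.0299, Red 0.0130.
The surplus seats go to Green, Amber.

Red 8; Blue 4; Green 7; Gold 5; Silver 4; Violet 8; Amber 3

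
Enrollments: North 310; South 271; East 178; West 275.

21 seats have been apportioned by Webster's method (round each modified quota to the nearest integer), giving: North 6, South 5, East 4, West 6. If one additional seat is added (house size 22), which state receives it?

South

Priority for the next seat is population ÷ (current seats + 0.5).
Priorities: North 47.692, South 49.273, East 39.556, West 42.308.
Highest priority: South.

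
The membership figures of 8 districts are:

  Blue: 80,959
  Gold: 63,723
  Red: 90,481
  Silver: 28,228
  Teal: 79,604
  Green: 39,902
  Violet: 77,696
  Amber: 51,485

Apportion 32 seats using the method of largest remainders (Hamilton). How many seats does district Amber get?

Total 512078; standard divisor 512078/32 ≈ 16002.438.
Standard quotas: Blue 5.0592, Gold 3.9821, Red 5.6542, Silver 1.7640, Teal 4.9745, Green 2.4935, Violet 4.8553, Amber 3.2173.
Lower quotas: Blue 5, Gold 3, Red 5, Silver 1, Teal 4, Green 2, Violet 4, Amber 3 (sum 27, leaving 5 seats).
Remainders in descending order: Gold 0.9821, Teal 0.9745, Violet 0.8553, Silver 0.7640, Red 0.6542, Green 0.4935, Amber 0.2173, Blue 0.0592.
Largest remainders: Gold, Teal, Violet, Silver, Red receive the extra seats.
Amber receives 3.

3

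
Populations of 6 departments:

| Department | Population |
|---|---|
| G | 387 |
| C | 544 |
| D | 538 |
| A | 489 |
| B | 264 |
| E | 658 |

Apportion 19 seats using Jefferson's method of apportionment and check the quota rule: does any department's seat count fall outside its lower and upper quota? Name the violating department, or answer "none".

none

Standard quotas: G 2.553, C 3.589, D 3.549, A 3.226, B 1.742, E 4.341.
Jefferson allocation: G 2, C 4, D 4, A 3, B 2, E 4.
Every allocation lies between the lower and upper quota.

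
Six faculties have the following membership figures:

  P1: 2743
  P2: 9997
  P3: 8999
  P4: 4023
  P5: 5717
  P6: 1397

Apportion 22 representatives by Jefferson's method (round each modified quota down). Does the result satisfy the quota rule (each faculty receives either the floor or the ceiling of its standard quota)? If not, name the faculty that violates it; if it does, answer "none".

none

Standard quotas: P1 1.836, P2 6.690, P3 6.022, P4 2.692, P5 3.826, P6 0.935.
Jefferson allocation: P1 2, P2 7, P3 6, P4 2, P5 4, P6 1.
Every allocation lies between the lower and upper quota.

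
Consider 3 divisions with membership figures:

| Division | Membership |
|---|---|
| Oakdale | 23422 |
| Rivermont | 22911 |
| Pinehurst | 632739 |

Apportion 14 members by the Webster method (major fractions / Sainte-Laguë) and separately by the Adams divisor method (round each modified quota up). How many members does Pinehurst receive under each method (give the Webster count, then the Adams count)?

Webster: Oakdale 0, Rivermont 0, Pinehurst 14.
Adams: Oakdale 1, Rivermont 1, Pinehurst 12.
Pinehurst gets 14 under Webster and 12 under Adams.

14 and 12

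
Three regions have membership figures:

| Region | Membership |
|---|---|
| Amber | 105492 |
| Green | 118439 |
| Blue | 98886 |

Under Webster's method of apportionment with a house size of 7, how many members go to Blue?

2

Standard divisor 322817/7 ≈ 46116.714; standard quotas: Amber 2.288, Green 2.568, Blue 2.144.
Rounding to the nearest integer gives Amber 2, Green 3, Blue 2 — total 7, matching the house size, so no adjustment is needed.
Blue receives 2.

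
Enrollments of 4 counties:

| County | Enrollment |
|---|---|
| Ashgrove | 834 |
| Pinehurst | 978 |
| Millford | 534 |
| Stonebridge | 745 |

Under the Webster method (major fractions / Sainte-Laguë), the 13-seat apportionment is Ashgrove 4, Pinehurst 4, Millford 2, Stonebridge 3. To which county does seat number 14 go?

Priority for the next seat is population ÷ (current seats + 0.5).
Priorities: Ashgrove 185.333, Pinehurst 217.333, Millford 213.600, Stonebridge 212.857.
Highest priority: Pinehurst.

Pinehurst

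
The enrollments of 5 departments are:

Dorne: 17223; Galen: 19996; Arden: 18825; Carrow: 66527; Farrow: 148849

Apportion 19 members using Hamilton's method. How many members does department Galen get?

Standard divisor: 271420 ÷ 19 ≈ 14285.263.
Standard quotas: Dorne 1.2056, Galen 1.3998, Arden 1.3178, Carrow 4.6570, Farrow 10.4198.
Lower quotas: Dorne 1, Galen 1, Arden 1, Carrow 4, Farrow 10 (sum 17, leaving 2 seats).
Remainders in descending order: Carrow 0.6570, Farrow 0.4198, Galen 0.3998, Arden 0.3178, Dorne 0.2056.
The surplus seats go to Carrow, Farrow.
Galen receives 1.

1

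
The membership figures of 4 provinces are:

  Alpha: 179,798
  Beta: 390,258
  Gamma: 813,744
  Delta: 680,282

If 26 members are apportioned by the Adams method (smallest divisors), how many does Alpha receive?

Standard divisor 2064082/26 ≈ 79387.769; standard quotas: Alpha 2.265, Beta 4.916, Gamma 10.250, Delta 8.569.
Rounding up gives 3, 5, 11, 9 = 28 seats, so the divisor must be adjusted.
With modified divisor 87500: modified quotas Alpha 2.055, Beta 4.460, Gamma 9.300, Delta 7.775.
Rounding up: Alpha 3, Beta 5, Gamma 10, Delta 8 (total 26).
Alpha receives 3.

3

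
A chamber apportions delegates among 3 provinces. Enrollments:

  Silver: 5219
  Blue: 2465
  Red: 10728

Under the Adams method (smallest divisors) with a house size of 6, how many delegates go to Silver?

Standard divisor 18412/6 ≈ 3068.667; standard quotas: Silver 1.701, Blue 0.803, Red 3.496.
Rounding up gives 2, 1, 4 = 7 seats, so the divisor must be adjusted.
With modified divisor 4400: modified quotas Silver 1.186, Blue 0.560, Red 2.438.
Rounding up: Silver 2, Blue 1, Red 3 (total 6).
Silver receives 2.

2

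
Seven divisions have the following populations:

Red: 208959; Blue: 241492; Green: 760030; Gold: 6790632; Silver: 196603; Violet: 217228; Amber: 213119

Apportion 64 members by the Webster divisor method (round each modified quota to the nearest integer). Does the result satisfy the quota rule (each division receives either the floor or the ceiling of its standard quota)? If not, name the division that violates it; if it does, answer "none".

Standard quotas: Red 1.550, Blue 1.791, Green 5.638, Gold 50.371, Silver 1.458, Violet 1.611, Amber 1.581.
Webster allocation: Red 2, Blue 2, Green 6, Gold 49, Silver 1, Violet 2, Amber 2.
Gold has quota 50.371 (lower 50, upper 51) but receives 49 — outside the quota interval.

Gold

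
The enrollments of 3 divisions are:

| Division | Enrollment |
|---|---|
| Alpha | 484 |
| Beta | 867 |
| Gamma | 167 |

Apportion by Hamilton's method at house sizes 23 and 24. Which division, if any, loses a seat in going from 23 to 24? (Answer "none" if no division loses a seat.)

At 23 seats: Alpha 7, Beta 13, Gamma 3.
At 24 seats: Alpha 8, Beta 14, Gamma 2.
Gamma drops from 3 to 2.

Gamma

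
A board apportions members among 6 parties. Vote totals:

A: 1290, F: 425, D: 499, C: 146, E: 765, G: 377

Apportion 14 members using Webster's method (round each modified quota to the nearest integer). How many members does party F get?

Standard divisor 3502/14 ≈ 250.143; standard quotas: A 5.157, F 1.699, D 1.995, C 0.584, E 3.058, G 1.507.
Rounding to the nearest integer gives 5, 2, 2, 1, 3, 2 = 15 seats, so the divisor must be adjusted.
With modified divisor 270: modified quotas A 4.778, F 1.574, D 1.848, C 0.541, E 2.833, G 1.396.
Rounding to the nearest integer: A 5, F 2, D 2, C 1, E 3, G 1 (total 14).
F receives 2.

2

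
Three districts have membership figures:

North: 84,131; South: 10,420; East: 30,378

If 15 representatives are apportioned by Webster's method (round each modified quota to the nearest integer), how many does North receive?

Standard divisor 124929/15 ≈ 8328.6; standard quotas: North 10.101, South 1.251, East 3.647.
Rounding to the nearest integer gives North 10, South 1, East 4 — total 15, matching the house size, so no adjustment is needed.
North receives 10.

10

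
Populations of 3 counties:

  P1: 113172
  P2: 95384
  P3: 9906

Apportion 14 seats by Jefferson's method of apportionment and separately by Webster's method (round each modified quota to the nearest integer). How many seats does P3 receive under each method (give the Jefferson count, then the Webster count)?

Jefferson: P1 8, P2 6, P3 0.
Webster: P1 7, P2 6, P3 1.
P3 gets 0 under Jefferson and 1 under Webster.

0 and 1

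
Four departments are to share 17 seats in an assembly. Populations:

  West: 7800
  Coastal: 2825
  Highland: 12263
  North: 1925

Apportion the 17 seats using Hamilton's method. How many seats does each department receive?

West 5, Coastal 2, Highland 9, North 1

The standard divisor is 24813/17 ≈ 1459.588.
Standard quotas: West 5.3440, Coastal 1.9355, Highland 8.4017, North 1.3189.
Lower quotas: West 5, Coastal 1, Highland 8, North 1 (sum 15, leaving 2 seats).
Remainders in descending order: Coastal 0.9355, Highland 0.4017, West 0.3440, North 0.3189.
The surplus seats go to Coastal, Highland.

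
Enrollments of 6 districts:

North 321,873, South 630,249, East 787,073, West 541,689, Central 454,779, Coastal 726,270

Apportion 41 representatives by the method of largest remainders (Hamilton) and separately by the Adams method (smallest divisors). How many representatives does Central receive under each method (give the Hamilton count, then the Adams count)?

Hamilton: North 4, South 8, East 9, West 6, Central 5, Coastal 9.
Adams: North 4, South 7, East 9, West 6, Central 6, Coastal 9.
Central gets 5 under Hamilton and 6 under Adams.

5 and 6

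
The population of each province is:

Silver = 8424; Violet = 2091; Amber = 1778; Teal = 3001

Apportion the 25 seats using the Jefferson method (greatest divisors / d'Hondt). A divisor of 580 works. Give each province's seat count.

With modified divisor 580: modified quotas Silver 14.524, Violet 3.605, Amber 3.066, Teal 5.174.
Rounding down: Silver 14, Violet 3, Amber 3, Teal 5 (total 25).

Silver: 14, Violet: 3, Amber: 3, Teal: 5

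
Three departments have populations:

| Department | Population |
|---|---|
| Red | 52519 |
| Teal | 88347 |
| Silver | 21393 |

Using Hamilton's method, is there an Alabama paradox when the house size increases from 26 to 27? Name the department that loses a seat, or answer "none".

Silver

At 26 seats: Red 8, Teal 14, Silver 4.
At 27 seats: Red 9, Teal 15, Silver 3.
Silver drops from 4 to 3.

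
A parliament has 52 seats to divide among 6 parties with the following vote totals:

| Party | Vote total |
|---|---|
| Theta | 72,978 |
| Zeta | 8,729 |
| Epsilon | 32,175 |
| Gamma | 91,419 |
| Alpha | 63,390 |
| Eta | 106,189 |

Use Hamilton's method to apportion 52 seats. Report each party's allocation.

Theta 10, Zeta 1, Epsilon 4, Gamma 13, Alpha 9, Eta 15

Total 374880; standard divisor 374880/52 ≈ 7209.231.
Standard quotas: Theta 10.1229, Zeta 1.2108, Epsilon 4.4630, Gamma 12.6808, Alpha 8.7929, Eta 14.7296.
Lower quotas: Theta 10, Zeta 1, Epsilon 4, Gamma 12, Alpha 8, Eta 14 (sum 49, leaving 3 seats).
Remainders in descending order: Alpha 0.7929, Eta 0.7296, Gamma 0.6808, Epsilon 0.4630, Zeta 0.2108, Theta 0.1229.
The surplus seats go to Alpha, Eta, Gamma.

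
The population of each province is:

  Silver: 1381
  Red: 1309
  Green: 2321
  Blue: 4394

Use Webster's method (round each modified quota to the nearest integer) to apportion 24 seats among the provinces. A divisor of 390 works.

Silver 4, Red 3, Green 6, Blue 11

With modified divisor 390: modified quotas Silver 3.541, Red 3.356, Green 5.951, Blue 11.267.
Rounding to the nearest integer: Silver 4, Red 3, Green 6, Blue 11 (total 24).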